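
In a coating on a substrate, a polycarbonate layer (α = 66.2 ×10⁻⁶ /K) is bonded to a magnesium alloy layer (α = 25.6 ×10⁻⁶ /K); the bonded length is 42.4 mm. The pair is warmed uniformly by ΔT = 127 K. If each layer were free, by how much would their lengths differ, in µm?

Δα = |66.2 − 25.6|×10⁻⁶/K = 40.6×10⁻⁶/K.
ΔL_mismatch = Δα·L·ΔT = 40.6×10⁻⁶ × 42.4 mm × 127.0 K = 219 µm.

219 µm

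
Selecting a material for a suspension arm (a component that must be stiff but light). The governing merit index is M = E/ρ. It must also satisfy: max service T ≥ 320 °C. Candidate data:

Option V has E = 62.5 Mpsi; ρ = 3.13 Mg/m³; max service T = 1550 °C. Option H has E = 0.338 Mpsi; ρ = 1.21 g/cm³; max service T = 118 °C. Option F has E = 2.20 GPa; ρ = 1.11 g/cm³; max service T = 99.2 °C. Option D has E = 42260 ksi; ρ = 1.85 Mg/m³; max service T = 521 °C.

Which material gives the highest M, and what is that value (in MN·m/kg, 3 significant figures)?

option D, M = 157 MN·m/kg

Screen on constraints: max service T ≥ 320 °C. Survivors: option V, option D.
Putting every candidate on a common basis:
  option V: E = 430.9 GPa, ρ = 3130 kg/m³
  option D: E = 291.4 GPa, ρ = 1850 kg/m³
  option D: M = 157 MN·m/kg
  option V: M = 138 MN·m/kg
The maximum is for option D.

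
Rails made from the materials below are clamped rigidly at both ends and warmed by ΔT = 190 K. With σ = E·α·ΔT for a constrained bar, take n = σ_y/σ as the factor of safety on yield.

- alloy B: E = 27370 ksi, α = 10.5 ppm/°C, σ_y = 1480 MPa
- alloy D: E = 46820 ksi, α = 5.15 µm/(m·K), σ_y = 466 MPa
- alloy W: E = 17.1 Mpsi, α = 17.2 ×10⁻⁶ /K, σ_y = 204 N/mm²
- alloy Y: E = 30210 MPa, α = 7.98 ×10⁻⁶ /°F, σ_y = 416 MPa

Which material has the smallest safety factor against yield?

alloy W

Per material, after unit conversion:
  alloy B: E = 188.7, α = 10.5, σ_y = 1480 → σ = 376 MPa, n = 3.93
  alloy D: E = 322.8, α = 5.15, σ_y = 466.0 → σ = 316 MPa, n = 1.48
  alloy W: E = 117.9, α = 17.2, σ_y = 204.0 → σ = 385 MPa, n = 0.529
  alloy Y: E = 30.21, α = 14.4, σ_y = 416.0 → σ = 82.4 MPa, n = 5.05
Smallest n: alloy W with n = 0.529.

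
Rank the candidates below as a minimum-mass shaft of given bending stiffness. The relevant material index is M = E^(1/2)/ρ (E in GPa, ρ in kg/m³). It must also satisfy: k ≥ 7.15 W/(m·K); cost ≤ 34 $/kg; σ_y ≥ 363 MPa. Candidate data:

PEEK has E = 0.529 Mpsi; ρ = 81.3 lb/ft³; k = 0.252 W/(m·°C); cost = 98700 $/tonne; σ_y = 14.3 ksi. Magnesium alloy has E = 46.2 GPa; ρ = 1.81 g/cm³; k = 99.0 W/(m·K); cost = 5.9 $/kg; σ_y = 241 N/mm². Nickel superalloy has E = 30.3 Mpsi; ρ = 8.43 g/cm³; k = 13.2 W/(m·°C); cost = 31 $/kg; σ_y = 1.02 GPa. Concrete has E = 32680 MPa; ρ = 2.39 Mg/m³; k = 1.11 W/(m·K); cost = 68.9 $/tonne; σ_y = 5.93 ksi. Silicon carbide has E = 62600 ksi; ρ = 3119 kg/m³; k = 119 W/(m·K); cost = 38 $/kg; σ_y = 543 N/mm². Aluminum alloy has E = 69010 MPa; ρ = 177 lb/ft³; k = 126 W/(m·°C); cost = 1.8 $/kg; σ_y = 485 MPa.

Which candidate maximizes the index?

aluminum alloy

Screen on constraints: k ≥ 7.15 W/(m·K); cost ≤ 34 $/kg; σ_y ≥ 363 MPa. Survivors: nickel superalloy, aluminum alloy.
In SI units:
  nickel superalloy: E = 208.9 GPa, ρ = 8430 kg/m³
  aluminum alloy: E = 69.01 GPa, ρ = 2835 kg/m³
  aluminum alloy: M = 2.93×10⁻³
  nickel superalloy: M = 1.71×10⁻³
The maximum is for aluminum alloy.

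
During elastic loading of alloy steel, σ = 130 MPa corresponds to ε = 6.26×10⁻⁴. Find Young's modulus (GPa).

208 GPa

E = σ/ε = 130 MPa / 6.26×10⁻⁴ = 207700 MPa = 208 GPa.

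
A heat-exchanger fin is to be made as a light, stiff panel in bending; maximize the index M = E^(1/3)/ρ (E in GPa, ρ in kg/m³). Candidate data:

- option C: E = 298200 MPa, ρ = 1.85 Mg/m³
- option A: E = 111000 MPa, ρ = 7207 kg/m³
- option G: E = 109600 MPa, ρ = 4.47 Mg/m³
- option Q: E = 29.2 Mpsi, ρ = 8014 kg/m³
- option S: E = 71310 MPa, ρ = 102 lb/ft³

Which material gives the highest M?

option C

In SI units:
  option C: E = 298.2 GPa, ρ = 1850 kg/m³
  option A: E = 111.0 GPa, ρ = 7207 kg/m³
  option G: E = 109.6 GPa, ρ = 4470 kg/m³
  option Q: E = 201.3 GPa, ρ = 8014 kg/m³
  option S: E = 71.31 GPa, ρ = 1634 kg/m³
  option C: M = 3.61×10⁻³
  option S: M = 2.54×10⁻³
  option G: M = 1.07×10⁻³
  option Q: M = 0.731×10⁻³
  option A: M = 0.667×10⁻³
Option C ranks first.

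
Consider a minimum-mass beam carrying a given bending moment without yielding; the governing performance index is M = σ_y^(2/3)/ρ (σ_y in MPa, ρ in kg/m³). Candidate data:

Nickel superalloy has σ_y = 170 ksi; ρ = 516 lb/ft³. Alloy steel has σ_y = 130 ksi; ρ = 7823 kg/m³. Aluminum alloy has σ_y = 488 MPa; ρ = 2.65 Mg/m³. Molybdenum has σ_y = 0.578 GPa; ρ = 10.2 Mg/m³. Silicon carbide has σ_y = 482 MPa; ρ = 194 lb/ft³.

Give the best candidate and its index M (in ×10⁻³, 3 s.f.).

aluminum alloy, M = 23.4×10⁻³

Putting every candidate on a common basis:
  nickel superalloy: σ_y = 1172 MPa, ρ = 8266 kg/m³
  alloy steel: σ_y = 896.3 MPa, ρ = 7823 kg/m³
  aluminum alloy: σ_y = 488.0 MPa, ρ = 2650 kg/m³
  molybdenum: σ_y = 578.0 MPa, ρ = 10200 kg/m³
  silicon carbide: σ_y = 482.0 MPa, ρ = 3108 kg/m³
  aluminum alloy: M = 23.4×10⁻³
  silicon carbide: M = 19.8×10⁻³
  nickel superalloy: M = 13.4×10⁻³
  alloy steel: M = 11.9×10⁻³
  molybdenum: M = 6.80×10⁻³
Highest index: aluminum alloy.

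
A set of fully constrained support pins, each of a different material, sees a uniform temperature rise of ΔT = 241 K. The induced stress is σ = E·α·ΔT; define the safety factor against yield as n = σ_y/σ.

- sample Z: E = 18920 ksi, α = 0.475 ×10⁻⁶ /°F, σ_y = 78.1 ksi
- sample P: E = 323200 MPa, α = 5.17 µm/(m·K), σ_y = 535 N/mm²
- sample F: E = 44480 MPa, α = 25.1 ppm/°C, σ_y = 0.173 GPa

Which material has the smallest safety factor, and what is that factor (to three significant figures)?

Converting E to GPa, α to ×10⁻⁶/K, σ_y to MPa, then σ and n for each:
  sample Z: E = 130.4, α = 0.855, σ_y = 538.5 → σ = 26.9 MPa, n = 20.0
  sample P: E = 323.2, α = 5.17, σ_y = 535.0 → σ = 403 MPa, n = 1.33
  sample F: E = 44.48, α = 25.1, σ_y = 173.0 → σ = 269 MPa, n = 0.643
The minimum is sample F at n = 0.643.

sample F, n = 0.643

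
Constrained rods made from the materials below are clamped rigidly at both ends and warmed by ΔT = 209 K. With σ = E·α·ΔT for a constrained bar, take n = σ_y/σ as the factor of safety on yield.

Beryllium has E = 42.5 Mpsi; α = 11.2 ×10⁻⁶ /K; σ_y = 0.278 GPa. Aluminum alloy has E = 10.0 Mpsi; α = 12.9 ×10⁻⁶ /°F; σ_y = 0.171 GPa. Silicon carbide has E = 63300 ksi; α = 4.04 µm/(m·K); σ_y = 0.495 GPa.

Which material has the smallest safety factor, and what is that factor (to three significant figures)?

beryllium, n = 0.405

With everything in SI (GPa, ×10⁻⁶/K, MPa):
  beryllium: E = 293.0, α = 11.2, σ_y = 278.0 → σ = 686 MPa, n = 0.405
  aluminum alloy: E = 68.95, α = 23.2, σ_y = 171.0 → σ = 335 MPa, n = 0.511
  silicon carbide: E = 436.4, α = 4.04, σ_y = 495.0 → σ = 369 MPa, n = 1.34
The minimum is beryllium at n = 0.405.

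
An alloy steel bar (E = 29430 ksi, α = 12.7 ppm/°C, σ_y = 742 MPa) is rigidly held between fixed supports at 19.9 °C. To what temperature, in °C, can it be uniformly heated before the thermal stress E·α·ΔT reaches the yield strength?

E = 29430 ksi = 202.9 GPa.
E·α·ΔT = 742.0 MPa ⇒ ΔT = 742.0 / (202.9×10³ × 12.7×10⁻⁶) = 287.9 K.
T = 19.9 + 287.9 = 307.8 °C.

308 °C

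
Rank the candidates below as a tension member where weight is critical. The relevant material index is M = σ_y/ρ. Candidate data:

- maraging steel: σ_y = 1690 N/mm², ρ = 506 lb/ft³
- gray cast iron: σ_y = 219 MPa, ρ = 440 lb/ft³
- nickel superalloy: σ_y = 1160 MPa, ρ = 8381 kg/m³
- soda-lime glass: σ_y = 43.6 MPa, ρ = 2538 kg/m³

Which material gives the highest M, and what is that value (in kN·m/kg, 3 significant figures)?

maraging steel, M = 209 kN·m/kg

After converting to SI:
  maraging steel: σ_y = 1690 MPa, ρ = 8105 kg/m³
  gray cast iron: σ_y = 219.0 MPa, ρ = 7048 kg/m³
  nickel superalloy: σ_y = 1160 MPa, ρ = 8381 kg/m³
  soda-lime glass: σ_y = 43.60 MPa, ρ = 2538 kg/m³
  maraging steel: M = 209 kN·m/kg
  nickel superalloy: M = 138 kN·m/kg
  gray cast iron: M = 31.1 kN·m/kg
  soda-lime glass: M = 17.2 kN·m/kg
Maraging steel has the largest M.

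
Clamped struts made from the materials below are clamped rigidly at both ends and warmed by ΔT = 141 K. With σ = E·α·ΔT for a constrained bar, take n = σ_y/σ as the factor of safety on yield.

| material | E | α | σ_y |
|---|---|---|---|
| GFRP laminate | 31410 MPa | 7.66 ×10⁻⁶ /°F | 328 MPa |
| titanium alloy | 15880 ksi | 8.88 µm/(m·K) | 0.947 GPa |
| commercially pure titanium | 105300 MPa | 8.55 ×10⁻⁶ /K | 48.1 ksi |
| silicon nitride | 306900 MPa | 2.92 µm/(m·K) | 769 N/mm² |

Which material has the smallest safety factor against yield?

commercially pure titanium

Per material, after unit conversion:
  GFRP laminate: E = 31.41, α = 13.8, σ_y = 328.0 → σ = 61.1 MPa, n = 5.37
  titanium alloy: E = 109.5, α = 8.88, σ_y = 947.0 → σ = 137 MPa, n = 6.91
  commercially pure titanium: E = 105.3, α = 8.55, σ_y = 331.6 → σ = 127 MPa, n = 2.61
  silicon nitride: E = 306.9, α = 2.92, σ_y = 769.0 → σ = 126 MPa, n = 6.09
The minimum is commercially pure titanium at n = 2.61.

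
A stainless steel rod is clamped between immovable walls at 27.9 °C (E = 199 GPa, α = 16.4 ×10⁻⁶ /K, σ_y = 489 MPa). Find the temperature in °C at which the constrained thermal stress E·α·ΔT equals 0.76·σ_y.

142 °C

E·α·ΔT = 371.6 MPa ⇒ ΔT = 371.6 / (199.0×10³ × 16.4×10⁻⁶) = 113.9 K.
T = 27.9 + 113.9 = 141.8 °C.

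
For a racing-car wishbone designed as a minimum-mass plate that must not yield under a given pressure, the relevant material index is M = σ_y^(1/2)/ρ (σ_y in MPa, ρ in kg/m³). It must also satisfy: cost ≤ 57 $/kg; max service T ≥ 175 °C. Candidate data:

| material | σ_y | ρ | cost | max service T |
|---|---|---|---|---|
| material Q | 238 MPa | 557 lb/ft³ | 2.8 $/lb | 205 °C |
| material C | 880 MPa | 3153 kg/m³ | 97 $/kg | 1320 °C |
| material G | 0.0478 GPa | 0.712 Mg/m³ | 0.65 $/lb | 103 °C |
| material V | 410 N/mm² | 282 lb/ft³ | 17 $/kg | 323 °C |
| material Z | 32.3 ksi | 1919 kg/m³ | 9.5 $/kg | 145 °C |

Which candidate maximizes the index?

material V

Screen on constraints: cost ≤ 57 $/kg; max service T ≥ 175 °C. Survivors: material Q, material V.
Normalizing units and computing the index:
  material Q: σ_y = 238.0 MPa, ρ = 8922 kg/m³
  material V: σ_y = 410.0 MPa, ρ = 4517 kg/m³
  material V: M = 4.48×10⁻³
  material Q: M = 1.73×10⁻³
Highest index: material V.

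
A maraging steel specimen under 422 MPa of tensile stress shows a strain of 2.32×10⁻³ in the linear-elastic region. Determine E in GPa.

E = σ/ε = 422 MPa / 2.32×10⁻³ = 181900 MPa = 182 GPa.

182 GPa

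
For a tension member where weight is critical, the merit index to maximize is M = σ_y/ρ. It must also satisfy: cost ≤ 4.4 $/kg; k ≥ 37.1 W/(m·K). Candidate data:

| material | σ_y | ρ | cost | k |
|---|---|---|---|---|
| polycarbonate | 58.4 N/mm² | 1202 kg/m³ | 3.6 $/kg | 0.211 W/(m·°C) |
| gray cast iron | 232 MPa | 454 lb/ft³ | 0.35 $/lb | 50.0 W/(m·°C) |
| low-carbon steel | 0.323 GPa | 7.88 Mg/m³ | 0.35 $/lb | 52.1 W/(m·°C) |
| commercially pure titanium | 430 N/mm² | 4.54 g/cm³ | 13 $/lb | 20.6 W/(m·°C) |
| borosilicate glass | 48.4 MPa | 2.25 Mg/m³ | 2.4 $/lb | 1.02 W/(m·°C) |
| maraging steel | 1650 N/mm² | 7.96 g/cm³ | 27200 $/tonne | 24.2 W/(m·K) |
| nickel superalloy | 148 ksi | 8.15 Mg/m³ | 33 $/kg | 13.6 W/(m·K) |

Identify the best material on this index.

low-carbon steel

Screen on constraints: cost ≤ 4.4 $/kg; k ≥ 37.1 W/(m·K). Survivors: gray cast iron, low-carbon steel.
Putting every candidate on a common basis:
  gray cast iron: σ_y = 232.0 MPa, ρ = 7272 kg/m³
  low-carbon steel: σ_y = 323.0 MPa, ρ = 7880 kg/m³
  low-carbon steel: M = 41.0 kN·m/kg
  gray cast iron: M = 31.9 kN·m/kg
Low-carbon steel has the largest M.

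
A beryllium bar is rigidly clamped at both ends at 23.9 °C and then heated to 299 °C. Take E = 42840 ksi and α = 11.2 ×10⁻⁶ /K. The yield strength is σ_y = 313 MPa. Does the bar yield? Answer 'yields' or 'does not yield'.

yields

E = 42840 ksi = 295.4 GPa.
ΔT = 275.1 K. Constrained thermal stress σ = E·α·ΔT = 295.4×10³ MPa × 11.2×10⁻⁶ × 275.1 = 910 MPa (compressive).
Compare to σ_y = 313 MPa: σ ≥ σ_y, so it yields.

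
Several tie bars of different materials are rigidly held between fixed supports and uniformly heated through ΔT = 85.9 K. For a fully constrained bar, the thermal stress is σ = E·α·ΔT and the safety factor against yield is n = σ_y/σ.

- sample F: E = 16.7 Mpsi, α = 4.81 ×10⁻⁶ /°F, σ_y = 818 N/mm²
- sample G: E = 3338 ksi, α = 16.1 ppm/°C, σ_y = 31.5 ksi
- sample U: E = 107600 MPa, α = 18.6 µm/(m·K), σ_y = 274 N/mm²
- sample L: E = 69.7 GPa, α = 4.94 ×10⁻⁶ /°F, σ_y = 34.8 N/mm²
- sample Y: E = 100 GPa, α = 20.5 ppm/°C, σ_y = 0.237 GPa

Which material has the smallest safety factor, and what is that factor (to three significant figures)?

Converting E to GPa, α to ×10⁻⁶/K, σ_y to MPa, then σ and n for each:
  sample F: E = 115.1, α = 8.66, σ_y = 818.0 → σ = 85.6 MPa, n = 9.55
  sample G: E = 23.01, α = 16.1, σ_y = 217.2 → σ = 31.8 MPa, n = 6.82
  sample U: E = 107.6, α = 18.6, σ_y = 274.0 → σ = 172 MPa, n = 1.59
  sample L: E = 69.70, α = 8.89, σ_y = 34.80 → σ = 53.2 MPa, n = 0.654
  sample Y: E = 100.0, α = 20.5, σ_y = 237.0 → σ = 176 MPa, n = 1.35
Smallest n: sample L with n = 0.654.

sample L, n = 0.654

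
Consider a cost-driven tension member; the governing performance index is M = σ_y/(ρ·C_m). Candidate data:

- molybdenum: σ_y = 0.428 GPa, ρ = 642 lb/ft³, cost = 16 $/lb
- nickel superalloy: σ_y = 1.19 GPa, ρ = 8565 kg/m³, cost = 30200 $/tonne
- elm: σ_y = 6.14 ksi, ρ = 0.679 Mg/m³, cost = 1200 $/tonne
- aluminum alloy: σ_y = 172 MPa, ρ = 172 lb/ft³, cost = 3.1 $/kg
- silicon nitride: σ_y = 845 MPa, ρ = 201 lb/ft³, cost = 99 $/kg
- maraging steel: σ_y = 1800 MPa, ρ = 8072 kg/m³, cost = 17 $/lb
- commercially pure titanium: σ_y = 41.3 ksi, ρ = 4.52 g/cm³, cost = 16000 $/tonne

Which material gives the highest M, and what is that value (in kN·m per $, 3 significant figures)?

elm, M = 52.0 kN·m per $

In SI units:
  molybdenum: σ_y = 428.0 MPa, ρ = 10280 kg/m³, cost = 35.27 $/kg
  nickel superalloy: σ_y = 1190 MPa, ρ = 8565 kg/m³, cost = 30.20 $/kg
  elm: σ_y = 42.33 MPa, ρ = 679.0 kg/m³, cost = 1.200 $/kg
  aluminum alloy: σ_y = 172.0 MPa, ρ = 2755 kg/m³, cost = 3.100 $/kg
  silicon nitride: σ_y = 845.0 MPa, ρ = 3220 kg/m³, cost = 99.00 $/kg
  maraging steel: σ_y = 1800 MPa, ρ = 8072 kg/m³, cost = 37.48 $/kg
  commercially pure titanium: σ_y = 284.8 MPa, ρ = 4520 kg/m³, cost = 16.00 $/kg
  elm: M = 52.0 kN·m per $
  aluminum alloy: M = 20.1 kN·m per $
  maraging steel: M = 5.95 kN·m per $
  nickel superalloy: M = 4.60 kN·m per $
  commercially pure titanium: M = 3.94 kN·m per $
  silicon nitride: M = 2.65 kN·m per $
  molybdenum: M = 1.18 kN·m per $
Elm ranks first.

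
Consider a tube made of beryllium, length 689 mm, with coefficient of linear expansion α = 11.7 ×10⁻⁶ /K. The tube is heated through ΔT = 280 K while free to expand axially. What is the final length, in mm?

ΔL = α·L₀·ΔT = 11.7×10⁻⁶ × 689 mm × 280.0 K = 2.26 mm.
L = L₀ + ΔL = 689 + 2.26 = 691.26 mm.

691.26 mm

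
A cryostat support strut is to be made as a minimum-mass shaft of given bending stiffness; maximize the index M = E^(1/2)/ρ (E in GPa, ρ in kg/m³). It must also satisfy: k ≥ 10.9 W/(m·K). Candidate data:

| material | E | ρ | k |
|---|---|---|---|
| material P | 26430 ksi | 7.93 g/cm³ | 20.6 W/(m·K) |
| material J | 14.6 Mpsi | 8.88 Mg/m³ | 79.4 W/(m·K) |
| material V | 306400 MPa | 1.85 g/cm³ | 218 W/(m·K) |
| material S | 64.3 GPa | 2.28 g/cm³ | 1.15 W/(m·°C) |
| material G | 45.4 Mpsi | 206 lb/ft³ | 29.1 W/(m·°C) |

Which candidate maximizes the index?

Screen on constraints: k ≥ 10.9 W/(m·K). Survivors: material P, material J, material V, material G.
Putting every candidate on a common basis:
  material P: E = 182.2 GPa, ρ = 7930 kg/m³
  material J: E = 100.7 GPa, ρ = 8880 kg/m³
  material V: E = 306.4 GPa, ρ = 1850 kg/m³
  material G: E = 313.0 GPa, ρ = 3300 kg/m³
  material V: M = 9.46×10⁻³
  material G: M = 5.36×10⁻³
  material P: M = 1.70×10⁻³
  material J: M = 1.13×10⁻³
Highest index: material V.

material V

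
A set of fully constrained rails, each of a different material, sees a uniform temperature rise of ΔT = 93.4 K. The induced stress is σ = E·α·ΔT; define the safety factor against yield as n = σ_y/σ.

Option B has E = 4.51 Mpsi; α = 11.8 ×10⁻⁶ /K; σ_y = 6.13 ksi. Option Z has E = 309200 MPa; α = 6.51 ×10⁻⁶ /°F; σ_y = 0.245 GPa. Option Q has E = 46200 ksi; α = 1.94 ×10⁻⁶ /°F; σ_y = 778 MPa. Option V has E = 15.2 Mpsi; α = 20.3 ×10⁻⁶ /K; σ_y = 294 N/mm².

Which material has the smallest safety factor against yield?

In consistent units (E in GPa, α in ×10⁻⁶/K, σ_y in MPa):
  option B: E = 31.10, α = 11.8, σ_y = 42.26 → σ = 34.3 MPa, n = 1.23
  option Z: E = 309.2, α = 11.7, σ_y = 245.0 → σ = 338 MPa, n = 0.724
  option Q: E = 318.5, α = 3.49, σ_y = 778.0 → σ = 104 MPa, n = 7.49
  option V: E = 104.8, α = 20.3, σ_y = 294.0 → σ = 199 MPa, n = 1.48
Smallest n: option Z with n = 0.724.

option Z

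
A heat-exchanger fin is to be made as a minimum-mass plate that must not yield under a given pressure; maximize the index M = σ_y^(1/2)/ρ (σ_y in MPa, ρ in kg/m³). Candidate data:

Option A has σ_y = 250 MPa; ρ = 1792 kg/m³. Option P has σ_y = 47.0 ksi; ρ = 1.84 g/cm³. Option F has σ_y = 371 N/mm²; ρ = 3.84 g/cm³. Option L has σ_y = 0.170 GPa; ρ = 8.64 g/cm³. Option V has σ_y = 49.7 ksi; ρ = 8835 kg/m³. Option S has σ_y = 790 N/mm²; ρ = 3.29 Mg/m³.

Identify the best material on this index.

After converting to SI:
  option A: σ_y = 250.0 MPa, ρ = 1792 kg/m³
  option P: σ_y = 324.1 MPa, ρ = 1840 kg/m³
  option F: σ_y = 371.0 MPa, ρ = 3840 kg/m³
  option L: σ_y = 170.0 MPa, ρ = 8640 kg/m³
  option V: σ_y = 342.7 MPa, ρ = 8835 kg/m³
  option S: σ_y = 790.0 MPa, ρ = 3290 kg/m³
  option P: M = 9.78×10⁻³
  option A: M = 8.82×10⁻³
  option S: M = 8.54×10⁻³
  option F: M = 5.02×10⁻³
  option V: M = 2.10×10⁻³
  option L: M = 1.51×10⁻³
Highest index: option P.

option P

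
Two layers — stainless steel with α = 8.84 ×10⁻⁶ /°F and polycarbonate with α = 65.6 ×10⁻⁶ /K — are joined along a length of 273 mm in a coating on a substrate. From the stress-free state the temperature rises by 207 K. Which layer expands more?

polycarbonate

stainless steel: α = 8.84×10⁻⁶/°F × 9/5 = 15.9×10⁻⁶/K.
α(stainless steel) = 15.9×10⁻⁶/K vs α(polycarbonate) = 65.6×10⁻⁶/K.
Higher α expands more for the same ΔT: polycarbonate.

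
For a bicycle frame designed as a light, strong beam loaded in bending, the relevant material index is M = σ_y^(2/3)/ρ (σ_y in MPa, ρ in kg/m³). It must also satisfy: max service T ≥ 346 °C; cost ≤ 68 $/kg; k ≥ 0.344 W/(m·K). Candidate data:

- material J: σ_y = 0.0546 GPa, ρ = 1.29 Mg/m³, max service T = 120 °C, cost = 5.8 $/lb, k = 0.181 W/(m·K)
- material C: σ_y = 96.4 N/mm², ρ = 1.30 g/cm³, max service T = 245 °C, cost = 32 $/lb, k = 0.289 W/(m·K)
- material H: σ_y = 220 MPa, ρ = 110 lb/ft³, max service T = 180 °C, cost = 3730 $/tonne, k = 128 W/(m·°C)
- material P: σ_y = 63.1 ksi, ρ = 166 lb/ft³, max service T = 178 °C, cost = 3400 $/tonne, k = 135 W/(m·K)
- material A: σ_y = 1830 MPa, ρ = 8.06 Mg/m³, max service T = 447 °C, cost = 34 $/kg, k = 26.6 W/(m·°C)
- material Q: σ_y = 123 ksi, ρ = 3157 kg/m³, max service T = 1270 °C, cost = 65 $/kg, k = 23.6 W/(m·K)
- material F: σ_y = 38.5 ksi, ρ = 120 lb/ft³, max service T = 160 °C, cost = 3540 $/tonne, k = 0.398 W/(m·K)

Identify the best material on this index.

material Q

Screen on constraints: max service T ≥ 346 °C; cost ≤ 68 $/kg; k ≥ 0.344 W/(m·K). Survivors: material A, material Q.
Convert each candidate to consistent units, then evaluate M:
  material A: σ_y = 1830 MPa, ρ = 8060 kg/m³
  material Q: σ_y = 848.1 MPa, ρ = 3157 kg/m³
  material Q: M = 28.4×10⁻³
  material A: M = 18.6×10⁻³
Material Q ranks first.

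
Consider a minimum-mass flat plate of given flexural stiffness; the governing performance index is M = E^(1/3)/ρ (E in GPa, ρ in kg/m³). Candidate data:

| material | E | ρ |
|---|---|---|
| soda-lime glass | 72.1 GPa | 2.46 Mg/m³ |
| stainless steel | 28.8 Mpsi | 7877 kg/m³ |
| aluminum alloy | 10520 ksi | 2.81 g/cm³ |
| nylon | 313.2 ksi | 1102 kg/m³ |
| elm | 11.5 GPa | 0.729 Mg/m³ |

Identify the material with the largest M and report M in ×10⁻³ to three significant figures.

elm, M = 3.10×10⁻³

Putting every candidate on a common basis:
  soda-lime glass: E = 72.10 GPa, ρ = 2460 kg/m³
  stainless steel: E = 198.6 GPa, ρ = 7877 kg/m³
  aluminum alloy: E = 72.53 GPa, ρ = 2810 kg/m³
  nylon: E = 2.159 GPa, ρ = 1102 kg/m³
  elm: E = 11.50 GPa, ρ = 729.0 kg/m³
  elm: M = 3.10×10⁻³
  soda-lime glass: M = 1.69×10⁻³
  aluminum alloy: M = 1.48×10⁻³
  nylon: M = 1.17×10⁻³
  stainless steel: M = 0.741×10⁻³
The maximum is for elm.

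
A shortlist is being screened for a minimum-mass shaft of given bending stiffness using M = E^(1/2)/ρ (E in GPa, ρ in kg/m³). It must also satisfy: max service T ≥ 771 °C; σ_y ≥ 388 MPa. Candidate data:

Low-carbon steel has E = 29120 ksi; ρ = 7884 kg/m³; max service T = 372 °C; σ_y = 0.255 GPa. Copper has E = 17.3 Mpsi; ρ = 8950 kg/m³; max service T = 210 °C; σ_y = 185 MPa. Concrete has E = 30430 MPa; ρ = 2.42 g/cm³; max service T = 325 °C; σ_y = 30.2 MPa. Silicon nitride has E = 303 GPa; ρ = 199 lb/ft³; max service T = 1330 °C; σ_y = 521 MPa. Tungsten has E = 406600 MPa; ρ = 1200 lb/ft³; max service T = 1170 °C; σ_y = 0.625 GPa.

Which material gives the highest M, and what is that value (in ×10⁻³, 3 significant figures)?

silicon nitride, M = 5.46×10⁻³

Screen on constraints: max service T ≥ 771 °C; σ_y ≥ 388 MPa. Survivors: silicon nitride, tungsten.
Normalizing units and computing the index:
  silicon nitride: E = 303.0 GPa, ρ = 3188 kg/m³
  tungsten: E = 406.6 GPa, ρ = 19220 kg/m³
  silicon nitride: M = 5.46×10⁻³
  tungsten: M = 1.05×10⁻³
Silicon nitride has the largest M.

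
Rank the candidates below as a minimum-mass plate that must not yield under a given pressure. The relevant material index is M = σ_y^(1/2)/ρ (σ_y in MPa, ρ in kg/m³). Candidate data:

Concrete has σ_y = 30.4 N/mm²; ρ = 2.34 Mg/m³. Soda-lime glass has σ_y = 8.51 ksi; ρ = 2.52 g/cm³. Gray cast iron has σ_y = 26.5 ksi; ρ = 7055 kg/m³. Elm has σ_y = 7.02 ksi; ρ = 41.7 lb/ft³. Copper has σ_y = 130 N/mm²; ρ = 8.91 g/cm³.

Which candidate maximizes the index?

elm

Normalizing units and computing the index:
  concrete: σ_y = 30.40 MPa, ρ = 2340 kg/m³
  soda-lime glass: σ_y = 58.67 MPa, ρ = 2520 kg/m³
  gray cast iron: σ_y = 182.7 MPa, ρ = 7055 kg/m³
  elm: σ_y = 48.40 MPa, ρ = 668.0 kg/m³
  copper: σ_y = 130.0 MPa, ρ = 8910 kg/m³
  elm: M = 10.4×10⁻³
  soda-lime glass: M = 3.04×10⁻³
  concrete: M = 2.36×10⁻³
  gray cast iron: M = 1.92×10⁻³
  copper: M = 1.28×10⁻³
Elm ranks first.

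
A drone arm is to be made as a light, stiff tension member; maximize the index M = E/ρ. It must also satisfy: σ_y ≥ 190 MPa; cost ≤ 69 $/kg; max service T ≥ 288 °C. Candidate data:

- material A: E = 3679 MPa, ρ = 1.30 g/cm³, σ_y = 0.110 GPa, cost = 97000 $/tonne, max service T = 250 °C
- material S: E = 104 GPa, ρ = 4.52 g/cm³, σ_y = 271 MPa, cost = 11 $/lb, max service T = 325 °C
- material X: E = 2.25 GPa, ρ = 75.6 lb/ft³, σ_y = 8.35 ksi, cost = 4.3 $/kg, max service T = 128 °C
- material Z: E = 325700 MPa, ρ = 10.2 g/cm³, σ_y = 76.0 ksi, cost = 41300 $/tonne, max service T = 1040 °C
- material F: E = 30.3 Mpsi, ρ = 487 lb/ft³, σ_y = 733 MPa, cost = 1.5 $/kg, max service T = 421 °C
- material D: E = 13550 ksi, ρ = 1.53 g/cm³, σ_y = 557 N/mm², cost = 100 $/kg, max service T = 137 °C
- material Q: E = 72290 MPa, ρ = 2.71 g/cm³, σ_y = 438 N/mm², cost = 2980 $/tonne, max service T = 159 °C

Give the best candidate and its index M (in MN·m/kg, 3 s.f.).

Screen on constraints: σ_y ≥ 190 MPa; cost ≤ 69 $/kg; max service T ≥ 288 °C. Survivors: material S, material Z, material F.
Normalizing units and computing the index:
  material S: E = 104.0 GPa, ρ = 4520 kg/m³
  material Z: E = 325.7 GPa, ρ = 10200 kg/m³
  material F: E = 208.9 GPa, ρ = 7801 kg/m³
  material Z: M = 31.9 MN·m/kg
  material F: M = 26.8 MN·m/kg
  material S: M = 23.0 MN·m/kg
Highest index: material Z.

material Z, M = 31.9 MN·m/kg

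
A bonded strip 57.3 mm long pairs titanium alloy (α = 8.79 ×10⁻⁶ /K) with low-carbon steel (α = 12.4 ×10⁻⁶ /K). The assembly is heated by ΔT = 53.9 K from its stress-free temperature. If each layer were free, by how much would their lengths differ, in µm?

Δα = |8.79 − 12.4|×10⁻⁶/K = 3.61×10⁻⁶/K.
ΔL_mismatch = Δα·L·ΔT = 3.61×10⁻⁶ × 57.3 mm × 53.9 K = 11.1 µm.

11.1 µm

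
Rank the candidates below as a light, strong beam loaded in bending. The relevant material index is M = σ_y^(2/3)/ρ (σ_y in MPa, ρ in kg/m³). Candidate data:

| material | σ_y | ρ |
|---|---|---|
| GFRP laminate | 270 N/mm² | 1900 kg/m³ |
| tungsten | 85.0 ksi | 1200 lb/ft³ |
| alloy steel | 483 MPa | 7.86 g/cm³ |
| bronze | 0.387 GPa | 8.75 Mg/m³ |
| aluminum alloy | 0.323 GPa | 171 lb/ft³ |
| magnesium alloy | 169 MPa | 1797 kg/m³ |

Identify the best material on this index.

GFRP laminate

Convert each candidate to consistent units, then evaluate M:
  GFRP laminate: σ_y = 270.0 MPa, ρ = 1900 kg/m³
  tungsten: σ_y = 586.1 MPa, ρ = 19220 kg/m³
  alloy steel: σ_y = 483.0 MPa, ρ = 7860 kg/m³
  bronze: σ_y = 387.0 MPa, ρ = 8750 kg/m³
  aluminum alloy: σ_y = 323.0 MPa, ρ = 2739 kg/m³
  magnesium alloy: σ_y = 169.0 MPa, ρ = 1797 kg/m³
  GFRP laminate: M = 22.0×10⁻³
  aluminum alloy: M = 17.2×10⁻³
  magnesium alloy: M = 17.0×10⁻³
  alloy steel: M = 7.83×10⁻³
  bronze: M = 6.07×10⁻³
  tungsten: M = 3.64×10⁻³
Highest index: GFRP laminate.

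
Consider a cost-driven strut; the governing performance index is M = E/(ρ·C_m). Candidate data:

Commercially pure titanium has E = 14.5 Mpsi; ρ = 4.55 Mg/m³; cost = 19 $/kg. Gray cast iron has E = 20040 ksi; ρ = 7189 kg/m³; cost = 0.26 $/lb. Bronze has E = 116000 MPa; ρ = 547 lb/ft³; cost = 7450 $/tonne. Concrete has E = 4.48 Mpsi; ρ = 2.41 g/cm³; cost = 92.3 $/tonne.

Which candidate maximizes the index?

Convert each candidate to consistent units, then evaluate M:
  commercially pure titanium: E = 99.97 GPa, ρ = 4550 kg/m³, cost = 19.00 $/kg
  gray cast iron: E = 138.2 GPa, ρ = 7189 kg/m³, cost = 0.5732 $/kg
  bronze: E = 116.0 GPa, ρ = 8762 kg/m³, cost = 7.450 $/kg
  concrete: E = 30.89 GPa, ρ = 2410 kg/m³, cost = 0.09230 $/kg
  concrete: M = 139 MN·m per $
  gray cast iron: M = 33.5 MN·m per $
  bronze: M = 1.78 MN·m per $
  commercially pure titanium: M = 1.16 MN·m per $
Concrete ranks first.

concrete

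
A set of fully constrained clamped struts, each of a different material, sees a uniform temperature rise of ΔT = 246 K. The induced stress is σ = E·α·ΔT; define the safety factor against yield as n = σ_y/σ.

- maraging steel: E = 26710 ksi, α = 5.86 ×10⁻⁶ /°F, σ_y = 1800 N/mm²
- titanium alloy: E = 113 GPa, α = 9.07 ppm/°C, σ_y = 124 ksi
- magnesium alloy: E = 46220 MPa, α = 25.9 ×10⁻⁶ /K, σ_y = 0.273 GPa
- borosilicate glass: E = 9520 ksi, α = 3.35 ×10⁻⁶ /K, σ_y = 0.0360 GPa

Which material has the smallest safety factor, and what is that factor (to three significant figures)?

Converting E to GPa, α to ×10⁻⁶/K, σ_y to MPa, then σ and n for each:
  maraging steel: E = 184.2, α = 10.5, σ_y = 1800 → σ = 478 MPa, n = 3.77
  titanium alloy: E = 113.0, α = 9.07, σ_y = 855.0 → σ = 252 MPa, n = 3.39
  magnesium alloy: E = 46.22, α = 25.9, σ_y = 273.0 → σ = 294 MPa, n = 0.927
  borosilicate glass: E = 65.64, α = 3.35, σ_y = 36.00 → σ = 54.1 MPa, n = 0.666
The minimum is borosilicate glass at n = 0.666.

borosilicate glass, n = 0.666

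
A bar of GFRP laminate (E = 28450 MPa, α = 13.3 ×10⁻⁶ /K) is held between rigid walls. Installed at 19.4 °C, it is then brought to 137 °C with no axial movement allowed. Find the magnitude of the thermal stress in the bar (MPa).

44.5 MPa

E = 28450 MPa = 28.45 GPa.
ΔT = 117.6 K. Constrained thermal stress σ = E·α·ΔT = 28.45×10³ MPa × 13.3×10⁻⁶ × 117.6 = 44.5 MPa (compressive).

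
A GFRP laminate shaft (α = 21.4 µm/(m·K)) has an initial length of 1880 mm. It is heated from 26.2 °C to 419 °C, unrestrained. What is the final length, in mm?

1895.8 mm

ΔT = 419 − 26.2 = 392.8 K.
ΔL = α·L₀·ΔT = 21.4×10⁻⁶ × 1880 mm × 392.8 K = 15.8 mm.
L = L₀ + ΔL = 1880 + 15.8 = 1895.8 mm.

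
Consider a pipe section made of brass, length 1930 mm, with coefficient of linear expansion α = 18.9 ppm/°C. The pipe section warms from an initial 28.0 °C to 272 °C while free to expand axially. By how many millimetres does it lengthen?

8.90 mm

ΔT = 272 − 28.0 = 244.0 K.
ΔL = α·L₀·ΔT = 18.9×10⁻⁶ × 1930 mm × 244.0 K = 8.90 mm.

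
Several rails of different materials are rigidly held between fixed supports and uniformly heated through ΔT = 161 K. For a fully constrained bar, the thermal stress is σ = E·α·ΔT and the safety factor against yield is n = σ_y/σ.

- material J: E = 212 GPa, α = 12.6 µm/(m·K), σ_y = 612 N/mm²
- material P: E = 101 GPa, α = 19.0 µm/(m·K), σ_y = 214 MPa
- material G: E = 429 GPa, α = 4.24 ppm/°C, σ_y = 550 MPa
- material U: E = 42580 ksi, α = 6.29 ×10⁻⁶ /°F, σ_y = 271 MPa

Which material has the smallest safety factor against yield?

Per material, after unit conversion:
  material J: E = 212.0, α = 12.6, σ_y = 612.0 → σ = 430 MPa, n = 1.42
  material P: E = 101.0, α = 19.0, σ_y = 214.0 → σ = 309 MPa, n = 0.693
  material G: E = 429.0, α = 4.24, σ_y = 550.0 → σ = 293 MPa, n = 1.88
  material U: E = 293.6, α = 11.3, σ_y = 271.0 → σ = 535 MPa, n = 0.506
The minimum is material U at n = 0.506.

material U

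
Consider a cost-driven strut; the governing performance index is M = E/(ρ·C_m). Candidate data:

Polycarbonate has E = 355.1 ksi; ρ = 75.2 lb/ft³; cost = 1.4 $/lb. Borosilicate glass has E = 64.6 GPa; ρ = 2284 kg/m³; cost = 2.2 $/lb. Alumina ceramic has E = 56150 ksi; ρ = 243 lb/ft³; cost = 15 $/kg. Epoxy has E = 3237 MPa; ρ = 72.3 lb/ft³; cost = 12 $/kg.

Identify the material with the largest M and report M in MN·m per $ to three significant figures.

After converting to SI:
  polycarbonate: E = 2.448 GPa, ρ = 1205 kg/m³, cost = 3.086 $/kg
  borosilicate glass: E = 64.60 GPa, ρ = 2284 kg/m³, cost = 4.850 $/kg
  alumina ceramic: E = 387.1 GPa, ρ = 3892 kg/m³, cost = 15.00 $/kg
  epoxy: E = 3.237 GPa, ρ = 1158 kg/m³, cost = 12.00 $/kg
  alumina ceramic: M = 6.63 MN·m per $
  borosilicate glass: M = 5.83 MN·m per $
  polycarbonate: M = 0.659 MN·m per $
  epoxy: M = 0.233 MN·m per $
The maximum is for alumina ceramic.

alumina ceramic, M = 6.63 MN·m per $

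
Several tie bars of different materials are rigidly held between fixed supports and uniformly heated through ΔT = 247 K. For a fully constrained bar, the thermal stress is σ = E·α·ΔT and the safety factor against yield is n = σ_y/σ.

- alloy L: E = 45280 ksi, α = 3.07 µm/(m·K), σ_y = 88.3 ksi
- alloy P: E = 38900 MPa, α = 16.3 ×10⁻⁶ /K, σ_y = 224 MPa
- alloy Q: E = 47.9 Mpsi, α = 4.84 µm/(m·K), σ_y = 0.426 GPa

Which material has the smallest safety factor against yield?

alloy Q

Converting E to GPa, α to ×10⁻⁶/K, σ_y to MPa, then σ and n for each:
  alloy L: E = 312.2, α = 3.07, σ_y = 608.8 → σ = 237 MPa, n = 2.57
  alloy P: E = 38.90, α = 16.3, σ_y = 224.0 → σ = 157 MPa, n = 1.43
  alloy Q: E = 330.3, α = 4.84, σ_y = 426.0 → σ = 395 MPa, n = 1.08
The minimum is alloy Q at n = 1.08.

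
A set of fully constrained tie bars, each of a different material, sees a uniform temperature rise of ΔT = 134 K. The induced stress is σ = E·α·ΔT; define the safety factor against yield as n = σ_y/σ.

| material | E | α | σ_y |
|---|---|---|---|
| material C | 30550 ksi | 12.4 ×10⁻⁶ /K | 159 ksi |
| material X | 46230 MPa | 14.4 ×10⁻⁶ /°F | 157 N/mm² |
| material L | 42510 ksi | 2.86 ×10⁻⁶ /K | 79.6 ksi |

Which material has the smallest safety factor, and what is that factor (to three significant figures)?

Converting E to GPa, α to ×10⁻⁶/K, σ_y to MPa, then σ and n for each:
  material C: E = 210.6, α = 12.4, σ_y = 1096 → σ = 350 MPa, n = 3.13
  material X: E = 46.23, α = 25.9, σ_y = 157.0 → σ = 161 MPa, n = 0.978
  material L: E = 293.1, α = 2.86, σ_y = 548.8 → σ = 112 MPa, n = 4.89
Material X has the lowest safety factor, n = 0.978.

material X, n = 0.978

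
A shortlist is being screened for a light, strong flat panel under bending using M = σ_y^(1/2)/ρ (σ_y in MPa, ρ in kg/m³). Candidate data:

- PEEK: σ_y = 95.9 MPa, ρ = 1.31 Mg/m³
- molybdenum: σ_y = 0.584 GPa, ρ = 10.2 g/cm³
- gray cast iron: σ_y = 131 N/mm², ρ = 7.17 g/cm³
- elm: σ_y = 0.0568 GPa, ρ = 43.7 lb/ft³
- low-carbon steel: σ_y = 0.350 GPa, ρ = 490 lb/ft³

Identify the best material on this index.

elm

Convert each candidate to consistent units, then evaluate M:
  PEEK: σ_y = 95.90 MPa, ρ = 1310 kg/m³
  molybdenum: σ_y = 584.0 MPa, ρ = 10200 kg/m³
  gray cast iron: σ_y = 131.0 MPa, ρ = 7170 kg/m³
  elm: σ_y = 56.80 MPa, ρ = 700.0 kg/m³
  low-carbon steel: σ_y = 350.0 MPa, ρ = 7849 kg/m³
  elm: M = 10.8×10⁻³
  PEEK: M = 7.48×10⁻³
  low-carbon steel: M = 2.38×10⁻³
  molybdenum: M = 2.37×10⁻³
  gray cast iron: M = 1.60×10⁻³
Elm ranks first.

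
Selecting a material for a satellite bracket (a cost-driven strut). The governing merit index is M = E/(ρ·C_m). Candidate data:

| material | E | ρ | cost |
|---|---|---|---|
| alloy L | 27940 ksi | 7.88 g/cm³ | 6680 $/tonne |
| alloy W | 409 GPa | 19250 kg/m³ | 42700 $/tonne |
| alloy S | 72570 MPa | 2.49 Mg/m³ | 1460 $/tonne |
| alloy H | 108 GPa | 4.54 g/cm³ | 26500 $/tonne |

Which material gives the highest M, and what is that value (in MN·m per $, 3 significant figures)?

In SI units:
  alloy L: E = 192.6 GPa, ρ = 7880 kg/m³, cost = 6.680 $/kg
  alloy W: E = 409.0 GPa, ρ = 19250 kg/m³, cost = 42.70 $/kg
  alloy S: E = 72.57 GPa, ρ = 2490 kg/m³, cost = 1.460 $/kg
  alloy H: E = 108.0 GPa, ρ = 4540 kg/m³, cost = 26.50 $/kg
  alloy S: M = 20.0 MN·m per $
  alloy L: M = 3.66 MN·m per $
  alloy H: M = 0.898 MN·m per $
  alloy W: M = 0.498 MN·m per $
Alloy S ranks first.

alloy S, M = 20.0 MN·m per $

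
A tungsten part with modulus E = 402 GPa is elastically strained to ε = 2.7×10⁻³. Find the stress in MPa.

1090 MPa

σ = E·ε = 402000 MPa × 2.7×10⁻³ = 1090 MPa.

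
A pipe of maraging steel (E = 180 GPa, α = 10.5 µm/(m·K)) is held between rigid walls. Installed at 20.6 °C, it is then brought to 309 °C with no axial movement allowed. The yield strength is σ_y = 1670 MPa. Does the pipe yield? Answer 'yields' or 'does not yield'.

does not yield

ΔT = 288.4 K. Constrained thermal stress σ = E·α·ΔT = 180.0×10³ MPa × 10.5×10⁻⁶ × 288.4 = 545 MPa (compressive).
Compare to σ_y = 1670 MPa: σ < σ_y, so it does not yield.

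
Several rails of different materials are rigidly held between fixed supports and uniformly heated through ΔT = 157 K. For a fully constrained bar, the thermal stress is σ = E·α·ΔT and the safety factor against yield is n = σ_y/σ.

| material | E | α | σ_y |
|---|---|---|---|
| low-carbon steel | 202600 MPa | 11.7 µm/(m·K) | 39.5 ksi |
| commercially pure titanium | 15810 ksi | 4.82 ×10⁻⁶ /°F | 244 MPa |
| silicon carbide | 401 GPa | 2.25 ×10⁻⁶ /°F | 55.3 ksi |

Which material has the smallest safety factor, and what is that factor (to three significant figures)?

Per material, after unit conversion:
  low-carbon steel: E = 202.6, α = 11.7, σ_y = 272.3 → σ = 372 MPa, n = 0.732
  commercially pure titanium: E = 109.0, α = 8.68, σ_y = 244.0 → σ = 148 MPa, n = 1.64
  silicon carbide: E = 401.0, α = 4.05, σ_y = 381.3 → σ = 255 MPa, n = 1.50
The minimum is low-carbon steel at n = 0.732.

low-carbon steel, n = 0.732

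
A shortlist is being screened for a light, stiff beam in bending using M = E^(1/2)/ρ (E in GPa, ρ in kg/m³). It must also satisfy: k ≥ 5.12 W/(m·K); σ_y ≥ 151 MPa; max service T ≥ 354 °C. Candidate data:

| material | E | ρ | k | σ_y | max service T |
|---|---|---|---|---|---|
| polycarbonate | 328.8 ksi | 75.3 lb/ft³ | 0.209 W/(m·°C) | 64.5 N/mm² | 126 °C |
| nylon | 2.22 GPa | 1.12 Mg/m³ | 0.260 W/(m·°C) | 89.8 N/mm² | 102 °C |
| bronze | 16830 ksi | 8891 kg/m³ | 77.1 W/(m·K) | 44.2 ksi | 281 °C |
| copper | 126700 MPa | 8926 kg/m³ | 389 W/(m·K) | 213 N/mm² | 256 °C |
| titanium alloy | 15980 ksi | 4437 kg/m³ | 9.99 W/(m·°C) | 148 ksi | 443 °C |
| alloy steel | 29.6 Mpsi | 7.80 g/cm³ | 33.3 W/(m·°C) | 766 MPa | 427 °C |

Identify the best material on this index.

titanium alloy

Screen on constraints: k ≥ 5.12 W/(m·K); σ_y ≥ 151 MPa; max service T ≥ 354 °C. Survivors: titanium alloy, alloy steel.
Normalizing units and computing the index:
  titanium alloy: E = 110.2 GPa, ρ = 4437 kg/m³
  alloy steel: E = 204.1 GPa, ρ = 7800 kg/m³
  titanium alloy: M = 2.37×10⁻³
  alloy steel: M = 1.83×10⁻³
Titanium alloy ranks first.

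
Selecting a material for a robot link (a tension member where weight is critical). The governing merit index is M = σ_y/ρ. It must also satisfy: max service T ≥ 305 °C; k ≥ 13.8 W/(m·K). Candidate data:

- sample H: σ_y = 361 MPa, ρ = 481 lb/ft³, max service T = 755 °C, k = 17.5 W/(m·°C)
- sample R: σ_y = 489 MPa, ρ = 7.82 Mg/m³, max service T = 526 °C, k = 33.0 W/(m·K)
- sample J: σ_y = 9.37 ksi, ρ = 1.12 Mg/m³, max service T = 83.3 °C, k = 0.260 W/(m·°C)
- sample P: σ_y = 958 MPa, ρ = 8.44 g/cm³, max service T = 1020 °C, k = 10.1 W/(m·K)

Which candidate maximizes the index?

sample R

Screen on constraints: max service T ≥ 305 °C; k ≥ 13.8 W/(m·K). Survivors: sample H, sample R.
Putting every candidate on a common basis:
  sample H: σ_y = 361.0 MPa, ρ = 7705 kg/m³
  sample R: σ_y = 489.0 MPa, ρ = 7820 kg/m³
  sample R: M = 62.5 kN·m/kg
  sample H: M = 46.9 kN·m/kg
Sample R ranks first.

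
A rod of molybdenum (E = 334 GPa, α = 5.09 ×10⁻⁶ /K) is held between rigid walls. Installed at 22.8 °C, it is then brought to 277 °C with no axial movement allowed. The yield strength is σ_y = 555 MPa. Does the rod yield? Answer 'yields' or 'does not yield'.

ΔT = 254.2 K. Constrained thermal stress σ = E·α·ΔT = 334.0×10³ MPa × 5.09×10⁻⁶ × 254.2 = 432 MPa (compressive).
Compare to σ_y = 555 MPa: σ < σ_y, so it does not yield.

does not yield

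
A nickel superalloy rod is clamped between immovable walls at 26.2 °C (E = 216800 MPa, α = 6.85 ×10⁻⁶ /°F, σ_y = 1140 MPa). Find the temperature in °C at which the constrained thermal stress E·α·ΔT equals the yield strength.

453 °C

E = 216800 MPa = 216.8 GPa.
α = 6.85×10⁻⁶/°F × 9/5 = 12.3×10⁻⁶/K.
E·α·ΔT = 1140 MPa ⇒ ΔT = 1140 / (216.8×10³ × 12.3×10⁻⁶) = 426.5 K.
T = 26.2 + 426.5 = 452.7 °C.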